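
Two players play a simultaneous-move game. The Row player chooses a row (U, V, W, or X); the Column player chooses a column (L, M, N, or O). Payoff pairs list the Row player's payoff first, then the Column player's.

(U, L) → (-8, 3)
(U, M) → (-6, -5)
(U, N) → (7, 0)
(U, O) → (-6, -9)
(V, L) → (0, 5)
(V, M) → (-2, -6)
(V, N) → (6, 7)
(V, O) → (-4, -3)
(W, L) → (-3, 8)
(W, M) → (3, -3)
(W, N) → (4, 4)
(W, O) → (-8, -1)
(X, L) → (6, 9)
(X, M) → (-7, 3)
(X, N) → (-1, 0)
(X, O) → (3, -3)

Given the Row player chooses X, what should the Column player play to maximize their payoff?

L

With the Row player fixed at X, the Column player's payoffs are: L → 9, M → 3, N → 0, O → -3.
The maximum is 9, achieved by L.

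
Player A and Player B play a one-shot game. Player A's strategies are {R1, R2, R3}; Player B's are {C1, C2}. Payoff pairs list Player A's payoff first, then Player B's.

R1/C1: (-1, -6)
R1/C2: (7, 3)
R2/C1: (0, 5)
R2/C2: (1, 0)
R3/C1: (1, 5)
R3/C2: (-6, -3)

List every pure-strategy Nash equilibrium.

Check mutual best responses: a cell is a NE iff neither player can gain by unilaterally deviating.
Player A's best responses — vs C1: R3 (payoff 1); vs C2: R1 (payoff 7).
Player B's best responses — vs R1: C2 (payoff 3); vs R2: C1 (payoff 5); vs R3: C1 (payoff 5).
Mutual best responses occur at (R1, C2) and (R3, C1); at each, neither player gains by switching.

(R1, C2) and (R3, C1)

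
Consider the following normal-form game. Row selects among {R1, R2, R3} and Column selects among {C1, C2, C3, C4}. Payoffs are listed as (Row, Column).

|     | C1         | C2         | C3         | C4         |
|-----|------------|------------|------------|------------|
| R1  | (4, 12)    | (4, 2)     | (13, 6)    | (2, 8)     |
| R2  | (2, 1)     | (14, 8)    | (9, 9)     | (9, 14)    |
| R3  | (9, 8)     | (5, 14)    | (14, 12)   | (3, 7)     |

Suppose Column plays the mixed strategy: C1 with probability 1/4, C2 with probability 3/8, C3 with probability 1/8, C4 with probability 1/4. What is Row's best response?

R2

Row's best reply maximizes expected payoff against the mix.
R1: (1/4)·4 + (3/8)·4 + (1/8)·13 + (1/4)·2 = 37/8
R2: (1/4)·2 + (3/8)·14 + (1/8)·9 + (1/4)·9 = 73/8
R3: (1/4)·9 + (3/8)·5 + (1/8)·14 + (1/4)·3 = 53/8
Highest expected payoff is 73/8, from R2.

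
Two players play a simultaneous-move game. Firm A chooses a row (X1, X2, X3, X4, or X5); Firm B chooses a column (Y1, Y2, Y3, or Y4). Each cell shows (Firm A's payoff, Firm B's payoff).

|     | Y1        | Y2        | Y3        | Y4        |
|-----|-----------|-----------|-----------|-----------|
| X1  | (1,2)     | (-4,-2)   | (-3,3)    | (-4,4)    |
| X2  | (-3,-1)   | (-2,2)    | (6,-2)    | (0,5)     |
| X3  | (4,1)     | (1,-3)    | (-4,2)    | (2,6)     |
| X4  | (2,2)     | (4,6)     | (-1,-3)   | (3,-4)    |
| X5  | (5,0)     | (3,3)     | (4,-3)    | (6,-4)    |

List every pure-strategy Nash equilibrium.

Find each player's best response to every opponent strategy; NE are the intersections.
Firm A's best responses — vs Y1: X5 (payoff 5); vs Y2: X4 (payoff 4); vs Y3: X2 (payoff 6); vs Y4: X5 (payoff 6).
Firm B's best responses — vs X1: Y4 (payoff 4); vs X2: Y4 (payoff 5); vs X3: Y4 (payoff 6); vs X4: Y2 (payoff 6); vs X5: Y2 (payoff 3).
The only mutual best response is (X4, Y2); neither player gains by switching there.

(X4, Y2)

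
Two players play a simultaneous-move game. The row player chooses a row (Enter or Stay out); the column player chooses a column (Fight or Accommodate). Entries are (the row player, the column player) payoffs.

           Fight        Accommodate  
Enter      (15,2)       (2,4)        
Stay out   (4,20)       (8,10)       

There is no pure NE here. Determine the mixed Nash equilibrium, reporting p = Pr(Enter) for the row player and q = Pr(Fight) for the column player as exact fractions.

p = 5/6, q = 6/17

In a mixed NE each player is indifferent between their pure strategies, so the opponent's mix sets the indifference.
The column player indifferent between Fight and Accommodate: p·2 + (1−p)·20 = p·4 + (1−p)·10 ⟹ 20 + (-18)p = 10 + (-6)p ⟹ p = 5/6.
The row player indifferent between Enter and Stay out: q·15 + (1−q)·2 = q·4 + (1−q)·8 ⟹ 2 + 13q = 8 + (-4)q ⟹ q = 6/17.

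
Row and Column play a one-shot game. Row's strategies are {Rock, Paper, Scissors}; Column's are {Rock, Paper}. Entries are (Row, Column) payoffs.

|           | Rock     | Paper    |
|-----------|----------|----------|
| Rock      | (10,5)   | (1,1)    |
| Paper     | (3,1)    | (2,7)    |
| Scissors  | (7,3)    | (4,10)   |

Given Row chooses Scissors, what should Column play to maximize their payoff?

Paper

With Row fixed at Scissors, Column's payoffs are: Rock → 3, Paper → 10.
The maximum is 10, achieved by Paper.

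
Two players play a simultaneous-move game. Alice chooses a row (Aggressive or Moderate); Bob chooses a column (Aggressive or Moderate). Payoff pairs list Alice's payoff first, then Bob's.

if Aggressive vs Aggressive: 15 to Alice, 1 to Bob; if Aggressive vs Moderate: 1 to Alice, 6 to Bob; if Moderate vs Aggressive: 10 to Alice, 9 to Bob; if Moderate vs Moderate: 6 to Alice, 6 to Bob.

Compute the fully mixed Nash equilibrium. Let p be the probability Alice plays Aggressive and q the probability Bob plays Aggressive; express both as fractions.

p = 3/8, q = 1/2

Each player's mixing probability is pinned down by making the *other* player indifferent.
Bob indifferent between Aggressive and Moderate: p·1 + (1−p)·9 = p·6 + (1−p)·6 ⟹ 9 + (-8)p = 6 + 0p ⟹ p = 3/8.
Alice indifferent between Aggressive and Moderate: q·15 + (1−q)·1 = q·10 + (1−q)·6 ⟹ 1 + 14q = 6 + 4q ⟹ q = 1/2.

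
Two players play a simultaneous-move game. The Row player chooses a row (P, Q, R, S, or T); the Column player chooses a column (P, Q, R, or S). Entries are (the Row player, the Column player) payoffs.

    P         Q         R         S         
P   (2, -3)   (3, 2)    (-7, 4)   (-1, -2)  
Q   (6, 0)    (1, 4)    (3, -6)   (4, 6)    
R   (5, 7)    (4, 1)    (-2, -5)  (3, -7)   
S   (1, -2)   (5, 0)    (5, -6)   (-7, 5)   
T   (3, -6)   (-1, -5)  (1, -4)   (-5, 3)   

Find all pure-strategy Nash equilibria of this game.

Find each player's best response to every opponent strategy; NE are the intersections.
The Row player's best responses — vs P: Q (payoff 6); vs Q: S (payoff 5); vs R: S (payoff 5); vs S: Q (payoff 4).
The Column player's best responses — vs P: R (payoff 4); vs Q: S (payoff 6); vs R: P (payoff 7); vs S: S (payoff 5); vs T: S (payoff 3).
The only mutual best response is (Q, S); neither player gains by switching there.

(Q, S)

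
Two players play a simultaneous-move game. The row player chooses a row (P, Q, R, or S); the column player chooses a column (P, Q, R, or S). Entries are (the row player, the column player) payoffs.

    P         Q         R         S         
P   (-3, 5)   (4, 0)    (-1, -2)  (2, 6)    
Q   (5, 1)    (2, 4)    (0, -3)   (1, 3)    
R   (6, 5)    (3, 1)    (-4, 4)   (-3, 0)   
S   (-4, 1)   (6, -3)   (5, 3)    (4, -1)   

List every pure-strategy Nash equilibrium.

(R, P) and (S, R)

Check mutual best responses: a cell is a NE iff neither player can gain by unilaterally deviating.
The row player's best responses — vs P: R (payoff 6); vs Q: S (payoff 6); vs R: S (payoff 5); vs S: S (payoff 4).
The column player's best responses — vs P: S (payoff 6); vs Q: Q (payoff 4); vs R: P (payoff 5); vs S: R (payoff 3).
Mutual best responses occur at (R, P) and (S, R); at each, neither player gains by switching.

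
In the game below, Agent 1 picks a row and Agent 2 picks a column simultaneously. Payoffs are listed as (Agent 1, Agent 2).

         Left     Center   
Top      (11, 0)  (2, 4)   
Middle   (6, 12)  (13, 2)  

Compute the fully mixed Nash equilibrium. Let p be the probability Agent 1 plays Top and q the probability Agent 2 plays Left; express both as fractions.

p = 5/7, q = 11/16

Each player's mixing probability is pinned down by making the *other* player indifferent.
Agent 2 indifferent between Left and Center: p·0 + (1−p)·12 = p·4 + (1−p)·2 ⟹ 12 + (-12)p = 2 + 2p ⟹ p = 5/7.
Agent 1 indifferent between Top and Middle: q·11 + (1−q)·2 = q·6 + (1−q)·13 ⟹ 2 + 9q = 13 + (-7)q ⟹ q = 11/16.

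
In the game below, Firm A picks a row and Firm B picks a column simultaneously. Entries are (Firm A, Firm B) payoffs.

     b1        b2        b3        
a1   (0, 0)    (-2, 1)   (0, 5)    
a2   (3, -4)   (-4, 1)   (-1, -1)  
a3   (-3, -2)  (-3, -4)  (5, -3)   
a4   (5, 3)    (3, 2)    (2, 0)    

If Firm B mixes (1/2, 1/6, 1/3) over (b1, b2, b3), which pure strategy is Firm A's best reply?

Firm A's best reply maximizes expected payoff against the mix.
a1: (1/2)·0 + (1/6)·(-2) + (1/3)·0 = -1/3
a2: (1/2)·3 + (1/6)·(-4) + (1/3)·(-1) = 1/2
a3: (1/2)·(-3) + (1/6)·(-3) + (1/3)·5 = -1/3
a4: (1/2)·5 + (1/6)·3 + (1/3)·2 = 11/3
Highest expected payoff is 11/3, from a4.

a4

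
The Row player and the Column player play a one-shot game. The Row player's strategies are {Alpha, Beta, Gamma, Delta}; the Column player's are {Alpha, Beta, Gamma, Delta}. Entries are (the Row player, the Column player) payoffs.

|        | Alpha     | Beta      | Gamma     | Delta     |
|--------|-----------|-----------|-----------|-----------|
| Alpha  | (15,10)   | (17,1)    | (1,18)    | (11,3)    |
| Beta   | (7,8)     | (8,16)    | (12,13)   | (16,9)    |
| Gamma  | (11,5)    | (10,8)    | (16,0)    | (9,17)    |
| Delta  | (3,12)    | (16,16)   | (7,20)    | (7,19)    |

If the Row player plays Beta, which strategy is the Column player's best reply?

With the Row player fixed at Beta, the Column player's payoffs are: Alpha → 8, Beta → 16, Gamma → 13, Delta → 9.
The maximum is 16, achieved by Beta.

Beta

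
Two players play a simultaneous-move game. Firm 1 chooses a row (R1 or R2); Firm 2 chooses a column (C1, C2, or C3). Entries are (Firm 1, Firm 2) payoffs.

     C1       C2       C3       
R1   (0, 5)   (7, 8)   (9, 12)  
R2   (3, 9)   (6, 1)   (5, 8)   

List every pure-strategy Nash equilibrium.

(R1, C3) and (R2, C1)

Find each player's best response to every opponent strategy; NE are the intersections.
Firm 1's best responses — vs C1: R2 (payoff 3); vs C2: R1 (payoff 7); vs C3: R1 (payoff 9).
Firm 2's best responses — vs R1: C3 (payoff 12); vs R2: C1 (payoff 9).
Mutual best responses occur at (R1, C3) and (R2, C1); at each, neither player gains by switching.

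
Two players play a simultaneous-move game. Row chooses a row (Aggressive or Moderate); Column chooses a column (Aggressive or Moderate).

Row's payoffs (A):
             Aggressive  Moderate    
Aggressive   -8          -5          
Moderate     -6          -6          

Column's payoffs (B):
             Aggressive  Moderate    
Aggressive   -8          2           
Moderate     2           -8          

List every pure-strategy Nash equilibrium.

(Aggressive, Moderate) and (Moderate, Aggressive)

Check mutual best responses: a cell is a NE iff neither player can gain by unilaterally deviating.
Row's best responses — vs Aggressive: Moderate (payoff -6); vs Moderate: Aggressive (payoff -5).
Column's best responses — vs Aggressive: Moderate (payoff 2); vs Moderate: Aggressive (payoff 2).
Mutual best responses occur at (Aggressive, Moderate) and (Moderate, Aggressive); at each, neither player gains by switching.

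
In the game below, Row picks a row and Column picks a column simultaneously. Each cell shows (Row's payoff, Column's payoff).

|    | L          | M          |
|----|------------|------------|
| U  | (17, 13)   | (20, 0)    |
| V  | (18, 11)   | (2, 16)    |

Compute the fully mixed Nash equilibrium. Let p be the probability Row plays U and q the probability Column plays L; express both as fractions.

p = 5/18, q = 18/19

Each player's mixing probability is pinned down by making the *other* player indifferent.
Column indifferent between L and M: p·13 + (1−p)·11 = p·0 + (1−p)·16 ⟹ 11 + 2p = 16 + (-16)p ⟹ p = 5/18.
Row indifferent between U and V: q·17 + (1−q)·20 = q·18 + (1−q)·2 ⟹ 20 + (-3)q = 2 + 16q ⟹ q = 18/19.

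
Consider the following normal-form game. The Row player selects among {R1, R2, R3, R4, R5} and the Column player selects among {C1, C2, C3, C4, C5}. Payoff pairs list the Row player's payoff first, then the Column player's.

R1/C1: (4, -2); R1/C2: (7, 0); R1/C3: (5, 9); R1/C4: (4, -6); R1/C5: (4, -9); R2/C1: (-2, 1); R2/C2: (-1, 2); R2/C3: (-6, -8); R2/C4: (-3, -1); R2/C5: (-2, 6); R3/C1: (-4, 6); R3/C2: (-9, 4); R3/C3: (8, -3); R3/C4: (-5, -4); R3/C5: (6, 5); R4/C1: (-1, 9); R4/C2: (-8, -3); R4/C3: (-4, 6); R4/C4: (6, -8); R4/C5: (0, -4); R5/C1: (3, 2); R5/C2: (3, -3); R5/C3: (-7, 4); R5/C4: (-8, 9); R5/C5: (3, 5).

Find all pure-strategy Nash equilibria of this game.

There is no pure-strategy Nash equilibrium

A profile is a Nash equilibrium when each player is best-responding to the other.
The Row player's best responses — vs C1: R1 (payoff 4); vs C2: R1 (payoff 7); vs C3: R3 (payoff 8); vs C4: R4 (payoff 6); vs C5: R3 (payoff 6).
The Column player's best responses — vs R1: C3 (payoff 9); vs R2: C5 (payoff 6); vs R3: C1 (payoff 6); vs R4: C1 (payoff 9); vs R5: C4 (payoff 9).
No cell has both players best-responding. For instance, the Row player's best reply to C4 is R4, but against R4 the Column player prefers C1 over C4.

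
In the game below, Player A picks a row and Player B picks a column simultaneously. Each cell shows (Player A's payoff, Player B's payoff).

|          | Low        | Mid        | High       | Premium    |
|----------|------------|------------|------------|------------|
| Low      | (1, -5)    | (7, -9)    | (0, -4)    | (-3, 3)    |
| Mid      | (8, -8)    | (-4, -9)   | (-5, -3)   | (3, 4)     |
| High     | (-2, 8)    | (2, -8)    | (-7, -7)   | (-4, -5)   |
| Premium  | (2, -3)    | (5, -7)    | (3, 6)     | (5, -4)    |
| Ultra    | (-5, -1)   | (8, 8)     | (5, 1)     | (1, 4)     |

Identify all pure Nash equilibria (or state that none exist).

(Ultra, Mid)

Check mutual best responses: a cell is a NE iff neither player can gain by unilaterally deviating.
Player A's best responses — vs Low: Mid (payoff 8); vs Mid: Ultra (payoff 8); vs High: Ultra (payoff 5); vs Premium: Premium (payoff 5).
Player B's best responses — vs Low: Premium (payoff 3); vs Mid: Premium (payoff 4); vs High: Low (payoff 8); vs Premium: High (payoff 6); vs Ultra: Mid (payoff 8).
The only mutual best response is (Ultra, Mid); neither player gains by switching there.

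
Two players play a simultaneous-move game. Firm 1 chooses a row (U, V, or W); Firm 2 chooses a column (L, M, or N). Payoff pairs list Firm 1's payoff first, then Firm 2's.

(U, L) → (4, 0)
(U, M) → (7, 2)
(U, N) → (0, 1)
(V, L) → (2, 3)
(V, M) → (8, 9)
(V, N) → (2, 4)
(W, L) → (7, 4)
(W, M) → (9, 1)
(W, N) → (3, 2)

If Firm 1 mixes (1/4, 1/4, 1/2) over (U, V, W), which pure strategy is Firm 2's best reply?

Firm 2's best reply maximizes expected payoff against the mix.
L: (1/4)·0 + (1/4)·3 + (1/2)·4 = 11/4
M: (1/4)·2 + (1/4)·9 + (1/2)·1 = 13/4
N: (1/4)·1 + (1/4)·4 + (1/2)·2 = 9/4
Highest expected payoff is 13/4, from M.

M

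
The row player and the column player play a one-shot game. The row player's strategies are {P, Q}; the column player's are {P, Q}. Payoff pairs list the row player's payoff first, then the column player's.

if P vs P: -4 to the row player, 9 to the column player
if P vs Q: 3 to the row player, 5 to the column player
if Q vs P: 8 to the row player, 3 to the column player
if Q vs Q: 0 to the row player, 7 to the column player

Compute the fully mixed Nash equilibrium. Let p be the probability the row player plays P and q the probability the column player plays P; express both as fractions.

p = 1/2, q = 1/5

In a mixed NE each player is indifferent between their pure strategies, so the opponent's mix sets the indifference.
The column player indifferent between P and Q: p·9 + (1−p)·3 = p·5 + (1−p)·7 ⟹ 3 + 6p = 7 + (-2)p ⟹ p = 1/2.
The row player indifferent between P and Q: q·(-4) + (1−q)·3 = q·8 + (1−q)·0 ⟹ 3 + (-7)q = 0 + 8q ⟹ q = 1/5.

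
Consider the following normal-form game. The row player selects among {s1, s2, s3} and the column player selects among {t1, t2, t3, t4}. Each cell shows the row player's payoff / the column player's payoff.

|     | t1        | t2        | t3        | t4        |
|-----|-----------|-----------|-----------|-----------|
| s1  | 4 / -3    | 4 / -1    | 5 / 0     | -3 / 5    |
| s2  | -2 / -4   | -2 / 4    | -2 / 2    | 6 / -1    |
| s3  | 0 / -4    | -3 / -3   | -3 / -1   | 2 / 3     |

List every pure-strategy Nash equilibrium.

There is no pure-strategy Nash equilibrium

A profile is a Nash equilibrium when each player is best-responding to the other.
The row player's best responses — vs t1: s1 (payoff 4); vs t2: s1 (payoff 4); vs t3: s1 (payoff 5); vs t4: s2 (payoff 6).
The column player's best responses — vs s1: t4 (payoff 5); vs s2: t2 (payoff 4); vs s3: t4 (payoff 3).
No cell has both players best-responding. For instance, the row player's best reply to t4 is s2, but against s2 the column player prefers t2 over t4.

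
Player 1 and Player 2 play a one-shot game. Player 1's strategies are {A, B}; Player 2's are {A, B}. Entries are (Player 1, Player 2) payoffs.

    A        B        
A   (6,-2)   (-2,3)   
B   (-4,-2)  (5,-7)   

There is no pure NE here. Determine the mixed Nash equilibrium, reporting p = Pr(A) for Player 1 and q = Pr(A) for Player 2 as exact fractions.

p = 1/2, q = 7/17

Each player's mixing probability is pinned down by making the *other* player indifferent.
Player 2 indifferent between A and B: p·(-2) + (1−p)·(-2) = p·3 + (1−p)·(-7) ⟹ (-2) + 0p = (-7) + 10p ⟹ p = 1/2.
Player 1 indifferent between A and B: q·6 + (1−q)·(-2) = q·(-4) + (1−q)·5 ⟹ (-2) + 8q = 5 + (-9)q ⟹ q = 7/17.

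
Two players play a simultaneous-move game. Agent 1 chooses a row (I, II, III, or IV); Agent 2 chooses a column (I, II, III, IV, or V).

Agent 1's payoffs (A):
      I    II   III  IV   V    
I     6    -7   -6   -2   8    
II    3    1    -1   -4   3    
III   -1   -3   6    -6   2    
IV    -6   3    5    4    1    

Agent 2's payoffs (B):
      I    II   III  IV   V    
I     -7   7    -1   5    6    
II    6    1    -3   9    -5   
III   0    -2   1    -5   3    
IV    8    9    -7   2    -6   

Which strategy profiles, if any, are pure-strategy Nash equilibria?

Check mutual best responses: a cell is a NE iff neither player can gain by unilaterally deviating.
Agent 1's best responses — vs I: I (payoff 6); vs II: IV (payoff 3); vs III: III (payoff 6); vs IV: IV (payoff 4); vs V: I (payoff 8).
Agent 2's best responses — vs I: II (payoff 7); vs II: IV (payoff 9); vs III: V (payoff 3); vs IV: II (payoff 9).
The only mutual best response is (IV, II); neither player gains by switching there.

(IV, II)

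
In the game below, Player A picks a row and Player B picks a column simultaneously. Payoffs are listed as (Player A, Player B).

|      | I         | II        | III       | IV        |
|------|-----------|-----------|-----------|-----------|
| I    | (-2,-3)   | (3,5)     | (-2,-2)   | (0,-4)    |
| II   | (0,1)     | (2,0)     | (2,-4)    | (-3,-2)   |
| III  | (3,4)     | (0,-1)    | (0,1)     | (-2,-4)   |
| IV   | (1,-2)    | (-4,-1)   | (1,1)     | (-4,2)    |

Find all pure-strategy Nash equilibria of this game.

(I, II) and (III, I)

A profile is a Nash equilibrium when each player is best-responding to the other.
Player A's best responses — vs I: III (payoff 3); vs II: I (payoff 3); vs III: II (payoff 2); vs IV: I (payoff 0).
Player B's best responses — vs I: II (payoff 5); vs II: I (payoff 1); vs III: I (payoff 4); vs IV: IV (payoff 2).
Mutual best responses occur at (I, II) and (III, I); at each, neither player gains by switching.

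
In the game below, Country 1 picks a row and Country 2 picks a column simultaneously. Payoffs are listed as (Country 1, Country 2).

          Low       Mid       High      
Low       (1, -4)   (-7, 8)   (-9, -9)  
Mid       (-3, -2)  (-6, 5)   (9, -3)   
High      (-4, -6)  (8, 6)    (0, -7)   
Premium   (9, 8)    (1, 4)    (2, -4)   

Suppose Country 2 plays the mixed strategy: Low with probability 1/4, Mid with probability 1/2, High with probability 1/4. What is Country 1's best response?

Compute Country 1's expected payoff from each pure strategy against the given mix.
Low: (1/4)·1 + (1/2)·(-7) + (1/4)·(-9) = -11/2
Mid: (1/4)·(-3) + (1/2)·(-6) + (1/4)·9 = -3/2
High: (1/4)·(-4) + (1/2)·8 + (1/4)·0 = 3
Premium: (1/4)·9 + (1/2)·1 + (1/4)·2 = 13/4
Highest expected payoff is 13/4, from Premium.

Premium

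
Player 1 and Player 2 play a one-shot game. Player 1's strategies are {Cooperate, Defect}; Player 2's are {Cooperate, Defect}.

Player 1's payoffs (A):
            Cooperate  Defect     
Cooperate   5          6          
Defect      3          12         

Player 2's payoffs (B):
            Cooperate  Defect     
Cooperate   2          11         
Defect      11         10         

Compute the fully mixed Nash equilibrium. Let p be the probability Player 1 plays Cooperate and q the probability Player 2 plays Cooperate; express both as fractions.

In a mixed NE each player is indifferent between their pure strategies, so the opponent's mix sets the indifference.
Player 2 indifferent between Cooperate and Defect: p·2 + (1−p)·11 = p·11 + (1−p)·10 ⟹ 11 + (-9)p = 10 + 1p ⟹ p = 1/10.
Player 1 indifferent between Cooperate and Defect: q·5 + (1−q)·6 = q·3 + (1−q)·12 ⟹ 6 + (-1)q = 12 + (-9)q ⟹ q = 3/4.

p = 1/10, q = 3/4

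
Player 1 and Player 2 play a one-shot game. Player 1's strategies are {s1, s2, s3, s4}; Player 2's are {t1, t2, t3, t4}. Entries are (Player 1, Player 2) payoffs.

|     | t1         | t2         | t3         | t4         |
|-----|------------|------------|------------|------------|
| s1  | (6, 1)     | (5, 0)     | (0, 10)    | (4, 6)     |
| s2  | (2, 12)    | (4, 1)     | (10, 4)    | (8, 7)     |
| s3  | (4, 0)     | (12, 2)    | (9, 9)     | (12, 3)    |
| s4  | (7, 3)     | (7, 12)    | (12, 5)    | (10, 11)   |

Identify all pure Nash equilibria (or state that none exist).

A profile is a Nash equilibrium when each player is best-responding to the other.
Player 1's best responses — vs t1: s4 (payoff 7); vs t2: s3 (payoff 12); vs t3: s4 (payoff 12); vs t4: s3 (payoff 12).
Player 2's best responses — vs s1: t3 (payoff 10); vs s2: t1 (payoff 12); vs s3: t3 (payoff 9); vs s4: t2 (payoff 12).
No cell has both players best-responding. For instance, Player 1's best reply to t4 is s3, but against s3 Player 2 prefers t3 over t4.

There is no pure-strategy Nash equilibrium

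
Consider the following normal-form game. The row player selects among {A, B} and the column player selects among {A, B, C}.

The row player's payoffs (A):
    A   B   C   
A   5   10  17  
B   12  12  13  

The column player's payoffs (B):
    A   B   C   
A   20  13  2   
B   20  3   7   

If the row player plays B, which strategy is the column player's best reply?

With the row player fixed at B, the column player's payoffs are: A → 20, B → 3, C → 7.
The maximum is 20, achieved by A.

A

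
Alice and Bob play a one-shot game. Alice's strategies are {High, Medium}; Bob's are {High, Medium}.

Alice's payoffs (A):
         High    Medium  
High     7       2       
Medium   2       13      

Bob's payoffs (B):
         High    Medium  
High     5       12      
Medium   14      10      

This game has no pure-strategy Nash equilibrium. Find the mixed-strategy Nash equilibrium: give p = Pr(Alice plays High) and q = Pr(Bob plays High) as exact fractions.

p = 4/11, q = 11/16

Each player's mixing probability is pinned down by making the *other* player indifferent.
Bob indifferent between High and Medium: p·5 + (1−p)·14 = p·12 + (1−p)·10 ⟹ 14 + (-9)p = 10 + 2p ⟹ p = 4/11.
Alice indifferent between High and Medium: q·7 + (1−q)·2 = q·2 + (1−q)·13 ⟹ 2 + 5q = 13 + (-11)q ⟹ q = 11/16.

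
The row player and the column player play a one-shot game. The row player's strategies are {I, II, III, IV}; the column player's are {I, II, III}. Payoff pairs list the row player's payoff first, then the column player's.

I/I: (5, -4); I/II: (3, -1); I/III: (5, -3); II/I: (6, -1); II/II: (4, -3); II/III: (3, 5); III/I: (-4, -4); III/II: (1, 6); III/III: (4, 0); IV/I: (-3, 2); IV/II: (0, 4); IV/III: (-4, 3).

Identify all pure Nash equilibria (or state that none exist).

A profile is a Nash equilibrium when each player is best-responding to the other.
The row player's best responses — vs I: II (payoff 6); vs II: II (payoff 4); vs III: I (payoff 5).
The column player's best responses — vs I: II (payoff -1); vs II: III (payoff 5); vs III: II (payoff 6); vs IV: II (payoff 4).
No cell has both players best-responding. For instance, the row player's best reply to II is II, but against II the column player prefers III over II.

None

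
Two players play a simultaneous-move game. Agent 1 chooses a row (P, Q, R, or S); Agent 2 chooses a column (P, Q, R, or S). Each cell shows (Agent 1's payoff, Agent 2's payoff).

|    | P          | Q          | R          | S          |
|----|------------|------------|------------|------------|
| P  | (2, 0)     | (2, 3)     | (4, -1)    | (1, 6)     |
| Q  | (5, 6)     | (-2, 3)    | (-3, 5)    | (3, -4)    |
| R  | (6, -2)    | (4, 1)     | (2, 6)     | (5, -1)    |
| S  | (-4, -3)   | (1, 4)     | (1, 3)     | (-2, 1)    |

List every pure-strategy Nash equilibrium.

A profile is a Nash equilibrium when each player is best-responding to the other.
Agent 1's best responses — vs P: R (payoff 6); vs Q: R (payoff 4); vs R: P (payoff 4); vs S: R (payoff 5).
Agent 2's best responses — vs P: S (payoff 6); vs Q: P (payoff 6); vs R: R (payoff 6); vs S: Q (payoff 4).
No cell has both players best-responding. For instance, Agent 1's best reply to S is R, but against R Agent 2 prefers R over S.

None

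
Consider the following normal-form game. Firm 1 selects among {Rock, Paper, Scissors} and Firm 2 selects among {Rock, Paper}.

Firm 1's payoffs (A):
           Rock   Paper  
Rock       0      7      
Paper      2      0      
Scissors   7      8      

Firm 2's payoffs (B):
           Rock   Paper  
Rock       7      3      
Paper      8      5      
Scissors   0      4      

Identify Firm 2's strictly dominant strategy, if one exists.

No strictly dominant strategy

Check whether one of Firm 2's strategies beats all alternatives regardless of what the opponent does.
Rock is not dominant: against Scissors, Paper gives 4 > 0.
Paper is not dominant: against Rock, Rock gives 7 > 3.
No single strategy is best against every opponent action.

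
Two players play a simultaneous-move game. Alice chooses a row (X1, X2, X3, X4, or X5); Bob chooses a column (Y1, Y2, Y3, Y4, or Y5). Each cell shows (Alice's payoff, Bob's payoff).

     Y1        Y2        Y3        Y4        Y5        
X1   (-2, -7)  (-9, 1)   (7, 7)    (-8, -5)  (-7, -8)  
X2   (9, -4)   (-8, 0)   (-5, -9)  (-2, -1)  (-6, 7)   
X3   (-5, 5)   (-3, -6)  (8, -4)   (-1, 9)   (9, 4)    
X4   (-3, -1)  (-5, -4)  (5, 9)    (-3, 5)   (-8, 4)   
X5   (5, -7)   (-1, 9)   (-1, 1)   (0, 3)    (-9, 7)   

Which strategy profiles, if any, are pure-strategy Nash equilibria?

Find each player's best response to every opponent strategy; NE are the intersections.
Alice's best responses — vs Y1: X2 (payoff 9); vs Y2: X5 (payoff -1); vs Y3: X3 (payoff 8); vs Y4: X5 (payoff 0); vs Y5: X3 (payoff 9).
Bob's best responses — vs X1: Y3 (payoff 7); vs X2: Y5 (payoff 7); vs X3: Y4 (payoff 9); vs X4: Y3 (payoff 9); vs X5: Y2 (payoff 9).
The only mutual best response is (X5, Y2); neither player gains by switching there.

(X5, Y2)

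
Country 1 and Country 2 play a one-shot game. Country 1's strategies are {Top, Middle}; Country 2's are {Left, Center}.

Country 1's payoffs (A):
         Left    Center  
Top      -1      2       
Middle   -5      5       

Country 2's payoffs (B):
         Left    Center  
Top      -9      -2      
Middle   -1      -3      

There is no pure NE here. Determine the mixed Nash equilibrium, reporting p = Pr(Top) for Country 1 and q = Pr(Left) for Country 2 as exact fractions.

In a mixed NE each player is indifferent between their pure strategies, so the opponent's mix sets the indifference.
Country 2 indifferent between Left and Center: p·(-9) + (1−p)·(-1) = p·(-2) + (1−p)·(-3) ⟹ (-1) + (-8)p = (-3) + 1p ⟹ p = 2/9.
Country 1 indifferent between Top and Middle: q·(-1) + (1−q)·2 = q·(-5) + (1−q)·5 ⟹ 2 + (-3)q = 5 + (-10)q ⟹ q = 3/7.

p = 2/9, q = 3/7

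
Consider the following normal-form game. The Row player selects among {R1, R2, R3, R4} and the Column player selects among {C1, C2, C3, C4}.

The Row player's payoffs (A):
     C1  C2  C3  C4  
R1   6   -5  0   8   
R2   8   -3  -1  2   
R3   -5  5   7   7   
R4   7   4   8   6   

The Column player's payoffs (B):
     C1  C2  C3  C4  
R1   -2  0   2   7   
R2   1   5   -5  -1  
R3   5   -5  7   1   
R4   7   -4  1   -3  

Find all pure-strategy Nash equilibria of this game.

(R1, C4)

A profile is a Nash equilibrium when each player is best-responding to the other.
The Row player's best responses — vs C1: R2 (payoff 8); vs C2: R3 (payoff 5); vs C3: R4 (payoff 8); vs C4: R1 (payoff 8).
The Column player's best responses — vs R1: C4 (payoff 7); vs R2: C2 (payoff 5); vs R3: C3 (payoff 7); vs R4: C1 (payoff 7).
The only mutual best response is (R1, C4); neither player gains by switching there.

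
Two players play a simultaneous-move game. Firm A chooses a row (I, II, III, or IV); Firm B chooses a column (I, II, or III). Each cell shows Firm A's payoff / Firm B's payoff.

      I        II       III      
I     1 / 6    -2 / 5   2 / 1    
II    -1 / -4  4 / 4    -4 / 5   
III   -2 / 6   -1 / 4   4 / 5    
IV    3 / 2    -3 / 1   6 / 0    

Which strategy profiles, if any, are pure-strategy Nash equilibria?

(IV, I)

Find each player's best response to every opponent strategy; NE are the intersections.
Firm A's best responses — vs I: IV (payoff 3); vs II: II (payoff 4); vs III: IV (payoff 6).
Firm B's best responses — vs I: I (payoff 6); vs II: III (payoff 5); vs III: I (payoff 6); vs IV: I (payoff 2).
The only mutual best response is (IV, I); neither player gains by switching there.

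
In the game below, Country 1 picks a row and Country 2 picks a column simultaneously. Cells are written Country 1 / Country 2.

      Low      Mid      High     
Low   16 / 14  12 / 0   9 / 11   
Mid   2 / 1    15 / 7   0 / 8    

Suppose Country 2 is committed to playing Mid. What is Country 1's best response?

With Country 2 fixed at Mid, Country 1's payoffs are: Low → 12, Mid → 15.
The maximum is 15, achieved by Mid.

Mid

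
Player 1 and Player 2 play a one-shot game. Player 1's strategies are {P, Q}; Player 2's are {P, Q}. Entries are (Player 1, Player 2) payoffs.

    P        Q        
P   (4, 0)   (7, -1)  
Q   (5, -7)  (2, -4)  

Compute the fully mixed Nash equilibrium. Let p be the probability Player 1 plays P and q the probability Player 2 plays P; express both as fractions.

Each player's mixing probability is pinned down by making the *other* player indifferent.
Player 2 indifferent between P and Q: p·0 + (1−p)·(-7) = p·(-1) + (1−p)·(-4) ⟹ (-7) + 7p = (-4) + 3p ⟹ p = 3/4.
Player 1 indifferent between P and Q: q·4 + (1−q)·7 = q·5 + (1−q)·2 ⟹ 7 + (-3)q = 2 + 3q ⟹ q = 5/6.

p = 3/4, q = 5/6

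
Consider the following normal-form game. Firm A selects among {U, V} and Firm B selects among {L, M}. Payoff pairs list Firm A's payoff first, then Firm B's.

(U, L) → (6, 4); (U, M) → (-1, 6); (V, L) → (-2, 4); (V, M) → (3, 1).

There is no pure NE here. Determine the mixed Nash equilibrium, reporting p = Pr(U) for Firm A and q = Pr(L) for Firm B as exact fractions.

In a mixed NE each player is indifferent between their pure strategies, so the opponent's mix sets the indifference.
Firm B indifferent between L and M: p·4 + (1−p)·4 = p·6 + (1−p)·1 ⟹ 4 + 0p = 1 + 5p ⟹ p = 3/5.
Firm A indifferent between U and V: q·6 + (1−q)·(-1) = q·(-2) + (1−q)·3 ⟹ (-1) + 7q = 3 + (-5)q ⟹ q = 1/3.

p = 3/5, q = 1/3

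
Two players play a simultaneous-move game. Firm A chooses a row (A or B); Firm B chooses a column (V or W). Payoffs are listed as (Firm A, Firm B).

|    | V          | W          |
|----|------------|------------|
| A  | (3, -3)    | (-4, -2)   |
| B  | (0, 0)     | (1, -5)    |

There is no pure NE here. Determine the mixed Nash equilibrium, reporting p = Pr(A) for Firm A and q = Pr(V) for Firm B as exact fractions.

p = 5/6, q = 5/8

Each player's mixing probability is pinned down by making the *other* player indifferent.
Firm B indifferent between V and W: p·(-3) + (1−p)·0 = p·(-2) + (1−p)·(-5) ⟹ 0 + (-3)p = (-5) + 3p ⟹ p = 5/6.
Firm A indifferent between A and B: q·3 + (1−q)·(-4) = q·0 + (1−q)·1 ⟹ (-4) + 7q = 1 + (-1)q ⟹ q = 5/8.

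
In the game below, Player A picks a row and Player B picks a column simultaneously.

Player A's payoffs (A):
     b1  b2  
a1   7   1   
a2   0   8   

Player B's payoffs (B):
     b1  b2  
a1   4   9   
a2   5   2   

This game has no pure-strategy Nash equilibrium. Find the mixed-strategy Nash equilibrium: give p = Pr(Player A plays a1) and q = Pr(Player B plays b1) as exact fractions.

Each player's mixing probability is pinned down by making the *other* player indifferent.
Player B indifferent between b1 and b2: p·4 + (1−p)·5 = p·9 + (1−p)·2 ⟹ 5 + (-1)p = 2 + 7p ⟹ p = 3/8.
Player A indifferent between a1 and a2: q·7 + (1−q)·1 = q·0 + (1−q)·8 ⟹ 1 + 6q = 8 + (-8)q ⟹ q = 1/2.

p = 3/8, q = 1/2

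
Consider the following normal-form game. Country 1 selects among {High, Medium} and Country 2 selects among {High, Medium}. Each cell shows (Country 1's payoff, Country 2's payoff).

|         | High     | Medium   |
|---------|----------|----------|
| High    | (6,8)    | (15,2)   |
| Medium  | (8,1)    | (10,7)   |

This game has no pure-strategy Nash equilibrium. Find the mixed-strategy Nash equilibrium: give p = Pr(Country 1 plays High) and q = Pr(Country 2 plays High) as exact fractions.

p = 1/2, q = 5/7

In a mixed NE each player is indifferent between their pure strategies, so the opponent's mix sets the indifference.
Country 2 indifferent between High and Medium: p·8 + (1−p)·1 = p·2 + (1−p)·7 ⟹ 1 + 7p = 7 + (-5)p ⟹ p = 1/2.
Country 1 indifferent between High and Medium: q·6 + (1−q)·15 = q·8 + (1−q)·10 ⟹ 15 + (-9)q = 10 + (-2)q ⟹ q = 5/7.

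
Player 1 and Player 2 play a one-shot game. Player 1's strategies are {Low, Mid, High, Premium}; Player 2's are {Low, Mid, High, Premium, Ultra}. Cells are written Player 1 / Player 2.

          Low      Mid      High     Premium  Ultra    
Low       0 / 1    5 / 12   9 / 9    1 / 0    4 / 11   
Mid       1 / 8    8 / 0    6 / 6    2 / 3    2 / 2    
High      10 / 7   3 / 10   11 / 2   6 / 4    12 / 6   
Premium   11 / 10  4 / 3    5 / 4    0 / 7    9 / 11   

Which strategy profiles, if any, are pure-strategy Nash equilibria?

Check mutual best responses: a cell is a NE iff neither player can gain by unilaterally deviating.
Player 1's best responses — vs Low: Premium (payoff 11); vs Mid: Mid (payoff 8); vs High: High (payoff 11); vs Premium: High (payoff 6); vs Ultra: High (payoff 12).
Player 2's best responses — vs Low: Mid (payoff 12); vs Mid: Low (payoff 8); vs High: Mid (payoff 10); vs Premium: Ultra (payoff 11).
No cell has both players best-responding. For instance, Player 1's best reply to Low is Premium, but against Premium Player 2 prefers Ultra over Low.

There is no pure-strategy Nash equilibrium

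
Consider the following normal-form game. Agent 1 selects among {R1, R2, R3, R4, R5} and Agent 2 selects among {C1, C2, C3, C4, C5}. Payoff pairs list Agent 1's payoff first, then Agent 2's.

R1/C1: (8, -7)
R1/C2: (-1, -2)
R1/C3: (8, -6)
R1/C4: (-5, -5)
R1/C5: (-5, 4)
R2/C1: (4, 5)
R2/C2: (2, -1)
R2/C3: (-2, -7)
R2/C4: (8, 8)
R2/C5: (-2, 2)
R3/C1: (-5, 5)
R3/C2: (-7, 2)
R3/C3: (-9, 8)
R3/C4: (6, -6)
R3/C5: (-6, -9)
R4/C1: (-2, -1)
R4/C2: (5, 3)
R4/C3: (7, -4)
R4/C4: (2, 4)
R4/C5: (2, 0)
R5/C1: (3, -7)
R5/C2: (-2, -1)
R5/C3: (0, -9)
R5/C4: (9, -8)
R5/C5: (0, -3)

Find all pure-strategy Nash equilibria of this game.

None

A profile is a Nash equilibrium when each player is best-responding to the other.
Agent 1's best responses — vs C1: R1 (payoff 8); vs C2: R4 (payoff 5); vs C3: R1 (payoff 8); vs C4: R5 (payoff 9); vs C5: R4 (payoff 2).
Agent 2's best responses — vs R1: C5 (payoff 4); vs R2: C4 (payoff 8); vs R3: C3 (payoff 8); vs R4: C4 (payoff 4); vs R5: C2 (payoff -1).
No cell has both players best-responding. For instance, Agent 1's best reply to C3 is R1, but against R1 Agent 2 prefers C5 over C3.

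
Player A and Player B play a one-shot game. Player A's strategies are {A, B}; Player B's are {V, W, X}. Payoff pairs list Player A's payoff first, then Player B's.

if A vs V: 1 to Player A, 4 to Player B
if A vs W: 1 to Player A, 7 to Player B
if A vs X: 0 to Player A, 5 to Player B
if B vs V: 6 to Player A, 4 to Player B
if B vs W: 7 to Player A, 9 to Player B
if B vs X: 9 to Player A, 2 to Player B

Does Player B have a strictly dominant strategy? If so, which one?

A strategy is strictly dominant if it gives Player B a strictly higher payoff than every other strategy, against every choice by the opponent.
W strictly dominates: vs A: 7 > each of {4, 5}; vs B: 9 > each of {4, 2}.

W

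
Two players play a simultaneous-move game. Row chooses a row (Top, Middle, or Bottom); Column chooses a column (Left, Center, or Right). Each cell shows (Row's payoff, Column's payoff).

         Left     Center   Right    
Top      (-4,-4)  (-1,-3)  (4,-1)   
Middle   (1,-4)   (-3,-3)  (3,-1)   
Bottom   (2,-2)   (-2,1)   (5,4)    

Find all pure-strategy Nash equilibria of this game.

Find each player's best response to every opponent strategy; NE are the intersections.
Row's best responses — vs Left: Bottom (payoff 2); vs Center: Top (payoff -1); vs Right: Bottom (payoff 5).
Column's best responses — vs Top: Right (payoff -1); vs Middle: Right (payoff -1); vs Bottom: Right (payoff 4).
The only mutual best response is (Bottom, Right); neither player gains by switching there.

(Bottom, Right)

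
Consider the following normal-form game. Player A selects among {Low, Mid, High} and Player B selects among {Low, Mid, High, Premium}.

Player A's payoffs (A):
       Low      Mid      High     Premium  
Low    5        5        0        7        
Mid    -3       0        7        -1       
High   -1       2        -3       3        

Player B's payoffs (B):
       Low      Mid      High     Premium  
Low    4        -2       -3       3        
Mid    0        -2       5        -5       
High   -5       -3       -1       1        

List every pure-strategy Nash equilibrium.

(Low, Low) and (Mid, High)

Check mutual best responses: a cell is a NE iff neither player can gain by unilaterally deviating.
Player A's best responses — vs Low: Low (payoff 5); vs Mid: Low (payoff 5); vs High: Mid (payoff 7); vs Premium: Low (payoff 7).
Player B's best responses — vs Low: Low (payoff 4); vs Mid: High (payoff 5); vs High: Premium (payoff 1).
Mutual best responses occur at (Low, Low) and (Mid, High); at each, neither player gains by switching.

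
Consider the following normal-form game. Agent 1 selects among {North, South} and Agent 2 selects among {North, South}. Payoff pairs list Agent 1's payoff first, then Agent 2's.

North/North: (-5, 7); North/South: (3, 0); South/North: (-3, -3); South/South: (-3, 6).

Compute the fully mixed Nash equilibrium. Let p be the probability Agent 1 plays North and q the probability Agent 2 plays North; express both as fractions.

In a mixed NE each player is indifferent between their pure strategies, so the opponent's mix sets the indifference.
Agent 2 indifferent between North and South: p·7 + (1−p)·(-3) = p·0 + (1−p)·6 ⟹ (-3) + 10p = 6 + (-6)p ⟹ p = 9/16.
Agent 1 indifferent between North and South: q·(-5) + (1−q)·3 = q·(-3) + (1−q)·(-3) ⟹ 3 + (-8)q = (-3) + 0q ⟹ q = 3/4.

p = 9/16, q = 3/4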